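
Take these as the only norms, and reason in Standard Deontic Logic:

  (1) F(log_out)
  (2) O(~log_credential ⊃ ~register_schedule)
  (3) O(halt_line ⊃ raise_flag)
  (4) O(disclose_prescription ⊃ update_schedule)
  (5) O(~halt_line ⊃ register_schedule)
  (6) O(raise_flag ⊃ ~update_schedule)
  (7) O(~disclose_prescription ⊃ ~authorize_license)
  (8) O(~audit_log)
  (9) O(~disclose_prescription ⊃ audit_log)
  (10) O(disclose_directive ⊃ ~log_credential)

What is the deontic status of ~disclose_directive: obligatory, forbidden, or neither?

Premise 8 states O(~audit_log) outright.
Premise 9 is O(~disclose_prescription ⊃ audit_log); contrapositively O(~audit_log ⊃ disclose_prescription). Since O(~audit_log) holds, K gives O(disclose_prescription).
From O(disclose_prescription) and premise 4, O(disclose_prescription ⊃ update_schedule), we obtain O(update_schedule).
Premise 6, O(raise_flag ⊃ ~update_schedule), contraposes to O(update_schedule ⊃ ~raise_flag); with O(update_schedule) we get O(~raise_flag).
Premise 3 is O(halt_line ⊃ raise_flag); contrapositively O(~raise_flag ⊃ ~halt_line). Since O(~raise_flag) holds, K gives O(~halt_line).
Premise 5 is O(~halt_line ⊃ register_schedule); since O(~halt_line), deontic closure gives O(register_schedule).
Premise 2 is O(~log_credential ⊃ ~register_schedule); contrapositively O(register_schedule ⊃ log_credential). Since O(register_schedule) holds, K gives O(log_credential).
Premise 10 is O(disclose_directive ⊃ ~log_credential); contrapositively O(log_credential ⊃ ~disclose_directive). Since O(log_credential) holds, K gives O(~disclose_directive).
Premises 1, 7 do not contribute to this derivation.
Hence ~disclose_directive is obligatory.

Obligatory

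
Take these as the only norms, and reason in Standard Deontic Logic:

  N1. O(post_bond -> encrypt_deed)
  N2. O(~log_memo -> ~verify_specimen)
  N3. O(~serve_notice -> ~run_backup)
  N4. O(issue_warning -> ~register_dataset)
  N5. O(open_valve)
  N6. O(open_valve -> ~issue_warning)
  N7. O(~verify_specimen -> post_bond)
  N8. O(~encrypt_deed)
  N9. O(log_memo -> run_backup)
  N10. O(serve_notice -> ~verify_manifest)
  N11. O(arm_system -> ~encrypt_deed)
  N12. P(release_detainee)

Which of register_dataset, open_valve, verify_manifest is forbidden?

verify_manifest

From premise 8 we have O(~encrypt_deed).
The contrapositive of premise 1 (O(post_bond -> encrypt_deed)) is O(~encrypt_deed -> ~post_bond), and O(~encrypt_deed) is already established, so O(~post_bond).
Premise 7, O(~verify_specimen -> post_bond), contraposes to O(~post_bond -> verify_specimen); with O(~post_bond) we get O(verify_specimen).
Premise 2 is O(~log_memo -> ~verify_specimen); contrapositively O(verify_specimen -> log_memo). Since O(verify_specimen) holds, K gives O(log_memo).
From O(log_memo) and premise 9, O(log_memo -> run_backup), we obtain O(run_backup).
Premise 3, O(~serve_notice -> ~run_backup), contraposes to O(run_backup -> serve_notice); with O(run_backup) we get O(serve_notice).
Applying K to premise 10 (O(serve_notice -> ~verify_manifest)) and O(serve_notice) yields O(~verify_manifest).
So O(~verify_manifest) holds, i.e. verify_manifest is forbidden. None of the other listed options is forbidden under the premises.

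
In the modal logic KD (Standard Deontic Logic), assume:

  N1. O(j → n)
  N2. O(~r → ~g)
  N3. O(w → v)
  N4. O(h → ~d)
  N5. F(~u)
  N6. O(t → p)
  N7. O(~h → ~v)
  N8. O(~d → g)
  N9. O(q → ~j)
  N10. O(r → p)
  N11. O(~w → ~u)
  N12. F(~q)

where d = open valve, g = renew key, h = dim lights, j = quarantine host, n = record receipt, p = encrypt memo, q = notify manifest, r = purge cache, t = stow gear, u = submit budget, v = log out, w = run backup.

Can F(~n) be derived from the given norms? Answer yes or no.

No

Premise 1 is O(j → n), but O(j) is not derivable from the premises, so it does not yield O(n).
No other premise forces O(n). An ideal world satisfying every premise can still have ~n true, so F(~n) is not derivable.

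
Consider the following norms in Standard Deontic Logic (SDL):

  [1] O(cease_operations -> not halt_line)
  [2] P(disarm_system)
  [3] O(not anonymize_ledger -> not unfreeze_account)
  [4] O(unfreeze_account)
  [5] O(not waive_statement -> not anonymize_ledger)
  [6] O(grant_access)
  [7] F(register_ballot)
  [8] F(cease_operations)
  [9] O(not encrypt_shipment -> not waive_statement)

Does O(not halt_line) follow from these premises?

No

Premise 1 is O(cease_operations -> not halt_line), but O(cease_operations) is not derivable from the premises, so it does not yield O(not halt_line).
No other premise forces O(not halt_line). An ideal world satisfying every premise can still have not halt_line false, so O(not halt_line) is not derivable.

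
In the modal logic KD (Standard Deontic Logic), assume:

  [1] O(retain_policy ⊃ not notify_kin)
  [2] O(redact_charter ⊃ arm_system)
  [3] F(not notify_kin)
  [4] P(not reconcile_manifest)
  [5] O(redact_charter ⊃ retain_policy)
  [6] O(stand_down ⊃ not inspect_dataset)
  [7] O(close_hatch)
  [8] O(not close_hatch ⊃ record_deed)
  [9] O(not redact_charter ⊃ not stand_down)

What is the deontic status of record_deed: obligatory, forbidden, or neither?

Neither

Premise 8 is O(not close_hatch ⊃ record_deed), but O(not close_hatch) is not derivable from the premises, so it does not yield O(record_deed).
No premise or chain of K-axiom applications forces O(record_deed), and none forces O(not record_deed). So record_deed is neither obligatory nor forbidden under these norms.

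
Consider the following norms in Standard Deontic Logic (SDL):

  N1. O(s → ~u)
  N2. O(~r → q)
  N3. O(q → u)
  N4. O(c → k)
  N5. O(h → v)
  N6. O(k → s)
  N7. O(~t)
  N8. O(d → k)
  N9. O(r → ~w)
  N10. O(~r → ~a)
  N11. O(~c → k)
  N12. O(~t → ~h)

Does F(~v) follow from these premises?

Premise 5 is O(h → v), but O(h) is not derivable from the premises, so it does not yield O(v).
No other premise forces O(v). An ideal world satisfying every premise can still have ~v true, so F(~v) is not derivable.

No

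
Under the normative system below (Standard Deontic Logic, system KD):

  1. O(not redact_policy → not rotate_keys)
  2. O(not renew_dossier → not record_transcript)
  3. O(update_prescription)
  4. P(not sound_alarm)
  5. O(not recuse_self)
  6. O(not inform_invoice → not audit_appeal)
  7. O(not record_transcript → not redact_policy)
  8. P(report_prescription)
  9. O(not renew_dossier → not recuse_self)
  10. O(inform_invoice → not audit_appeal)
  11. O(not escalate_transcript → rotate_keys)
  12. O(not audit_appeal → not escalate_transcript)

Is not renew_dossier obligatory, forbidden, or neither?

Forbidden

By case analysis on inform_invoice: premise 10 gives O(inform_invoice → not audit_appeal) and premise 6 gives O(not inform_invoice → not audit_appeal), so O(not audit_appeal) either way.
With premise 12, O(not audit_appeal → not escalate_transcript), the K-axiom yields O(not escalate_transcript).
Applying K to premise 11 (O(not escalate_transcript → rotate_keys)) and O(not escalate_transcript) yields O(rotate_keys).
Premise 1, O(not redact_policy → not rotate_keys), contraposes to O(rotate_keys → redact_policy); with O(rotate_keys) we get O(redact_policy).
Premise 7 is O(not record_transcript → not redact_policy); contrapositively O(redact_policy → record_transcript). Since O(redact_policy) holds, K gives O(record_transcript).
Premise 2 is O(not renew_dossier → not record_transcript); contrapositively O(record_transcript → renew_dossier). Since O(record_transcript) holds, K gives O(renew_dossier).
Premises 3, 4, 5, 8, 9 do not contribute to this derivation.
Thus O(renew_dossier), which is F(not renew_dossier): not renew_dossier is forbidden.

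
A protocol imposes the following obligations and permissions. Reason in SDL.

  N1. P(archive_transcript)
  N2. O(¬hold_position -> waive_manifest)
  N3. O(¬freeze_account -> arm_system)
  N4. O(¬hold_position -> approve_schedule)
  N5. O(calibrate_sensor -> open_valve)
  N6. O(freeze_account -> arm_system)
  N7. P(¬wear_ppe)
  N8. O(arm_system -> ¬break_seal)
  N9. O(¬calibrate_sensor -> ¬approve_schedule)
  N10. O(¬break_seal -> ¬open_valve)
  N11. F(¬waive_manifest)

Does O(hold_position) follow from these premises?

Premises 3 and 6 cover both cases: O(¬freeze_account -> arm_system) and O(freeze_account -> arm_system). Since ¬freeze_account ∨ freeze_account is a tautology, O(arm_system) follows.
Applying K to premise 8 (O(arm_system -> ¬break_seal)) and O(arm_system) yields O(¬break_seal).
Premise 10 is O(¬break_seal -> ¬open_valve); since O(¬break_seal), deontic closure gives O(¬open_valve).
Premise 5, O(calibrate_sensor -> open_valve), contraposes to O(¬open_valve -> ¬calibrate_sensor); with O(¬open_valve) we get O(¬calibrate_sensor).
From O(¬calibrate_sensor) and premise 9, O(¬calibrate_sensor -> ¬approve_schedule), we obtain O(¬approve_schedule).
The contrapositive of premise 4 (O(¬hold_position -> approve_schedule)) is O(¬approve_schedule -> hold_position), and O(¬approve_schedule) is already established, so O(hold_position).
Premises 1, 2, 7, 11 do not contribute to this derivation.
So O(hold_position) follows.

Yes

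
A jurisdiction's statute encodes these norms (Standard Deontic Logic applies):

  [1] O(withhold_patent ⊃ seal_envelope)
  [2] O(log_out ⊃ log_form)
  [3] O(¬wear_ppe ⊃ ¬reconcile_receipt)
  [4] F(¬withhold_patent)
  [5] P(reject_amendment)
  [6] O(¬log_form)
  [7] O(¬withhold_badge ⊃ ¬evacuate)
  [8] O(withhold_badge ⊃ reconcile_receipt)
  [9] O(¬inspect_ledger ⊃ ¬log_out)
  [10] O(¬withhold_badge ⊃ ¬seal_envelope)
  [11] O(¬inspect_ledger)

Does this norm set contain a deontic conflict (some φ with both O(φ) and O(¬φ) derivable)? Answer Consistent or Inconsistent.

Consistent

Premise 2 is O(log_out ⊃ log_form), but O(log_out) is not derivable from the premises, so it does not yield O(log_form).
So O(log_form) is not derivable, and the apparent clash with O(¬log_form) does not arise.
A world satisfying every obligation exists (e.g. evacuate=false, inspect_ledger=false, log_form=false, log_out=false, reconcile_receipt=true, reject_amendment=false, seal_envelope=true, wear_ppe=true, withhold_badge=true, withhold_patent=true); no atom is both obligatory and forbidden, so the set is consistent.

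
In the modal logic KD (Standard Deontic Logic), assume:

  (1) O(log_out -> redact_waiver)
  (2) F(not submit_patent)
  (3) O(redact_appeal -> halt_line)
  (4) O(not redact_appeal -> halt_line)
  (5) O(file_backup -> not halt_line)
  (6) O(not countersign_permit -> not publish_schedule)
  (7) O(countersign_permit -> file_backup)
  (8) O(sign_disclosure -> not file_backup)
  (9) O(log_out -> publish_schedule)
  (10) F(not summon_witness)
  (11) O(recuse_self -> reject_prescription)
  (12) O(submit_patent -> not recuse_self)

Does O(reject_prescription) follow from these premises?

No

Premise 11 is O(recuse_self -> reject_prescription), but O(recuse_self) is not derivable from the premises, so it does not yield O(reject_prescription).
No other premise forces O(reject_prescription). An ideal world satisfying every premise can still have reject_prescription false, so O(reject_prescription) is not derivable.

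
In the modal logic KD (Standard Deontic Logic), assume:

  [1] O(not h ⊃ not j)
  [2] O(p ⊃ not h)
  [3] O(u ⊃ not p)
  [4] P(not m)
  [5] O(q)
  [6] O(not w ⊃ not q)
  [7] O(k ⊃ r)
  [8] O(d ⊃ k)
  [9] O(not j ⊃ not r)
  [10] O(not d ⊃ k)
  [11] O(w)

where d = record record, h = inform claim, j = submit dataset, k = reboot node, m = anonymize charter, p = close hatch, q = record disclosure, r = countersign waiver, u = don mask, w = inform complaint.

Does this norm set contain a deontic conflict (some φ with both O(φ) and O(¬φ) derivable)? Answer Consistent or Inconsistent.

Consistent

Premise 6 is O(not w ⊃ not q), but O(not w) is not derivable from the premises, so it does not yield O(not q).
So O(not q) is not derivable, and the apparent clash with O(q) does not arise.
A world satisfying every obligation exists (e.g. d=false, h=true, j=true, k=true, m=false, p=false, q=true, r=true, u=false, w=true); no atom is both obligatory and forbidden, so the set is consistent.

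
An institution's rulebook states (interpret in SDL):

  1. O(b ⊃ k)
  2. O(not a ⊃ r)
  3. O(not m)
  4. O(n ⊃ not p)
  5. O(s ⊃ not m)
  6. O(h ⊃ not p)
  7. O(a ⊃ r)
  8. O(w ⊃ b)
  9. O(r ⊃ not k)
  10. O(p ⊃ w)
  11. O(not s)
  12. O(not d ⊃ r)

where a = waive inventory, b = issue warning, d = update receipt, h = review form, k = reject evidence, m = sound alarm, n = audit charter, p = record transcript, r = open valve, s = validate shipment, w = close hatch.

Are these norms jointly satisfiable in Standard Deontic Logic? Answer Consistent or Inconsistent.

Consistent

Premise 5 is O(s ⊃ not m); even if O(not m) held, inferring O(s) would be affirming the consequent — invalid.
So O(s) is not derivable, and the apparent clash with O(not s) does not arise.
A world satisfying every obligation exists (e.g. a=false, b=false, d=false, h=false, k=false, m=false, n=false, p=false, r=true, s=false, w=false); no atom is both obligatory and forbidden, so the set is consistent.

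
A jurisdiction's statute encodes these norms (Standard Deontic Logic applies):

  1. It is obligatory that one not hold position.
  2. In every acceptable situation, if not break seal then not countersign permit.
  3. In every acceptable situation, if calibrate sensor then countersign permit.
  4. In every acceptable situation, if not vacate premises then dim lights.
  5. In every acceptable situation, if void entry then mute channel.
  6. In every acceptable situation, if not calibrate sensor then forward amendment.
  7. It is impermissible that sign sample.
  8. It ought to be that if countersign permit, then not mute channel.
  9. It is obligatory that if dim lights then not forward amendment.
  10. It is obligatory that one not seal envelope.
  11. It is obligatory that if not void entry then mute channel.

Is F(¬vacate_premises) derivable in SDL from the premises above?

Yes

Premises 5 and 11 are O(void_entry → mute_channel) and O(¬void_entry → mute_channel); every ideal world satisfies void_entry or ¬void_entry, so in either case mute_channel holds — hence O(mute_channel).
Premise 8 is O(countersign_permit → ¬mute_channel); contrapositively O(mute_channel → ¬countersign_permit). Since O(mute_channel) holds, K gives O(¬countersign_permit).
Premise 3, O(calibrate_sensor → countersign_permit), contraposes to O(¬countersign_permit → ¬calibrate_sensor); with O(¬countersign_permit) we get O(¬calibrate_sensor).
Premise 6 is O(¬calibrate_sensor → forward_amendment); since O(¬calibrate_sensor), deontic closure gives O(forward_amendment).
Premise 9, O(dim_lights → ¬forward_amendment), contraposes to O(forward_amendment → ¬dim_lights); with O(forward_amendment) we get O(¬dim_lights).
Premise 4 is O(¬vacate_premises → dim_lights); contrapositively O(¬dim_lights → vacate_premises). Since O(¬dim_lights) holds, K gives O(vacate_premises).
Premises 1, 2, 7, 10 do not contribute to this derivation.
So O(vacate_premises) holds, i.e. F(¬vacate_premises). The claim follows.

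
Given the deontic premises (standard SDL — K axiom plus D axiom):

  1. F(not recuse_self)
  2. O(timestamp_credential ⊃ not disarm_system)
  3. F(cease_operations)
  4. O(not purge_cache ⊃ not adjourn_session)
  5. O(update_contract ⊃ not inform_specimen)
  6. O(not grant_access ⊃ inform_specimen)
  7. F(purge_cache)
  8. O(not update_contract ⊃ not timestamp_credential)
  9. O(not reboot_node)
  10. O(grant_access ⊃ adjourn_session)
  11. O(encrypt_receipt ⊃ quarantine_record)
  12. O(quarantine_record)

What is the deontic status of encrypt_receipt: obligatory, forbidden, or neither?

Premise 11 is O(encrypt_receipt ⊃ quarantine_record); even if O(quarantine_record) held, inferring O(encrypt_receipt) would be affirming the consequent — invalid.
No premise or chain of K-axiom applications forces O(encrypt_receipt), and none forces O(not encrypt_receipt). So encrypt_receipt is neither obligatory nor forbidden under these norms.

Neither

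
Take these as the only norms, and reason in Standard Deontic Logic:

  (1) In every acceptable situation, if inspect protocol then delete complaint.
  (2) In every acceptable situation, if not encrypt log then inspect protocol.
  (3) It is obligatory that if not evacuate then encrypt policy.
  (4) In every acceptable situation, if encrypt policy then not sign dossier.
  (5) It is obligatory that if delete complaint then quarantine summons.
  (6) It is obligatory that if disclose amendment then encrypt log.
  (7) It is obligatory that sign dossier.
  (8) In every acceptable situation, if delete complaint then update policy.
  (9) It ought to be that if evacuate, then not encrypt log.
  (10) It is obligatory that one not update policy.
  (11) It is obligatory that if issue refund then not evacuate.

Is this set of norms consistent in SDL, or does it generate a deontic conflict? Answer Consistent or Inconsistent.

Inconsistent

From premise 10 we have O(¬update_policy).
The contrapositive of premise 8 (O(delete_complaint → update_policy)) is O(¬update_policy → ¬delete_complaint), and O(¬update_policy) is already established, so O(¬delete_complaint).
Premise 1 is O(inspect_protocol → delete_complaint); contrapositively O(¬delete_complaint → ¬inspect_protocol). Since O(¬delete_complaint) holds, K gives O(¬inspect_protocol).
Premise 2 is O(¬encrypt_log → inspect_protocol); contrapositively O(¬inspect_protocol → encrypt_log). Since O(¬inspect_protocol) holds, K gives O(encrypt_log).
Premise 9 is O(evacuate → ¬encrypt_log); contrapositively O(encrypt_log → ¬evacuate). Since O(encrypt_log) holds, K gives O(¬evacuate).
Premise 3 is O(¬evacuate → encrypt_policy); since O(¬evacuate), deontic closure gives O(encrypt_policy).
Premise 4 is O(encrypt_policy → ¬sign_dossier); since O(encrypt_policy), deontic closure gives O(¬sign_dossier).
However, premise 7 gives O(sign_dossier).
We now have both O(¬sign_dossier) and O(sign_dossier) — sign_dossier is simultaneously obligatory and forbidden, violating the D-axiom.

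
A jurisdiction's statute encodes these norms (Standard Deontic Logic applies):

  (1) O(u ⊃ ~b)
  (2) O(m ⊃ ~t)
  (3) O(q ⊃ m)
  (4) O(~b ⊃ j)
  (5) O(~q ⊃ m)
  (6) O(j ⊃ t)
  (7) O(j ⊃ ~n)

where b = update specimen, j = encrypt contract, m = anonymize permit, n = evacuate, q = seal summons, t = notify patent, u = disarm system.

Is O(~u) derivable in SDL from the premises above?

Yes

By case analysis on ~q: premise 5 gives O(~q ⊃ m) and premise 3 gives O(q ⊃ m), so O(m) either way.
Applying K to premise 2 (O(m ⊃ ~t)) and O(m) yields O(~t).
Premise 6 is O(j ⊃ t); contrapositively O(~t ⊃ ~j). Since O(~t) holds, K gives O(~j).
Premise 4, O(~b ⊃ j), contraposes to O(~j ⊃ b); with O(~j) we get O(b).
Premise 1, O(u ⊃ ~b), contraposes to O(b ⊃ ~u); with O(b) we get O(~u).
Premise 7 does not contribute to this derivation.
So O(~u) follows.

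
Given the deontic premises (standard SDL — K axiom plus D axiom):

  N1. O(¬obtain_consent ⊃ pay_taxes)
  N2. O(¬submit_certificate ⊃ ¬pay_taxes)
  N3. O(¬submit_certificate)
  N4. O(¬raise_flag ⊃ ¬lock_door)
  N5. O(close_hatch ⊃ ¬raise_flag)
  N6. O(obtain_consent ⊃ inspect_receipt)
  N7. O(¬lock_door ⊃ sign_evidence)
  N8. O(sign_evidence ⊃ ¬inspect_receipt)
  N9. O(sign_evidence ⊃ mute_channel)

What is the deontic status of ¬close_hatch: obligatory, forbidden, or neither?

Premise 3 states O(¬submit_certificate) outright.
With premise 2, O(¬submit_certificate ⊃ ¬pay_taxes), the K-axiom yields O(¬pay_taxes).
Premise 1, O(¬obtain_consent ⊃ pay_taxes), contraposes to O(¬pay_taxes ⊃ obtain_consent); with O(¬pay_taxes) we get O(obtain_consent).
Premise 6 is O(obtain_consent ⊃ inspect_receipt); since O(obtain_consent), deontic closure gives O(inspect_receipt).
Premise 8 is O(sign_evidence ⊃ ¬inspect_receipt); contrapositively O(inspect_receipt ⊃ ¬sign_evidence). Since O(inspect_receipt) holds, K gives O(¬sign_evidence).
Premise 7, O(¬lock_door ⊃ sign_evidence), contraposes to O(¬sign_evidence ⊃ lock_door); with O(¬sign_evidence) we get O(lock_door).
Premise 4 is O(¬raise_flag ⊃ ¬lock_door); contrapositively O(lock_door ⊃ raise_flag). Since O(lock_door) holds, K gives O(raise_flag).
Premise 5, O(close_hatch ⊃ ¬raise_flag), contraposes to O(raise_flag ⊃ ¬close_hatch); with O(raise_flag) we get O(¬close_hatch).
Premise 9 does not contribute to this derivation.
Hence ¬close_hatch is obligatory.

Obligatory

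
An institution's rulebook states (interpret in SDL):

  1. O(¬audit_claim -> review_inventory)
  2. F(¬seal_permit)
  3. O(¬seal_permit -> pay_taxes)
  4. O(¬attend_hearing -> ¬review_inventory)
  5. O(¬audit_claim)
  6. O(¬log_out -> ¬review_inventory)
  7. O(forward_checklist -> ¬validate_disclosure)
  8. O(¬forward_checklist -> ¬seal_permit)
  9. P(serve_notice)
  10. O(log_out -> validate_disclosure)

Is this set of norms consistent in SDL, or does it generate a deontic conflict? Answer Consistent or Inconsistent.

Inconsistent

Premise 2 is F(¬seal_permit), i.e. O(seal_permit).
Premise 8 is O(¬forward_checklist -> ¬seal_permit); contrapositively O(seal_permit -> forward_checklist). Since O(seal_permit) holds, K gives O(forward_checklist).
From O(forward_checklist) and premise 7, O(forward_checklist -> ¬validate_disclosure), we obtain O(¬validate_disclosure).
Premise 10, O(log_out -> validate_disclosure), contraposes to O(¬validate_disclosure -> ¬log_out); with O(¬validate_disclosure) we get O(¬log_out).
With premise 6, O(¬log_out -> ¬review_inventory), the K-axiom yields O(¬review_inventory).
The contrapositive of premise 1 (O(¬audit_claim -> review_inventory)) is O(¬review_inventory -> audit_claim), and O(¬review_inventory) is already established, so O(audit_claim).
But premise 5 directly asserts O(¬audit_claim).
We now have both O(audit_claim) and O(¬audit_claim) — audit_claim is simultaneously obligatory and forbidden, violating the D-axiom.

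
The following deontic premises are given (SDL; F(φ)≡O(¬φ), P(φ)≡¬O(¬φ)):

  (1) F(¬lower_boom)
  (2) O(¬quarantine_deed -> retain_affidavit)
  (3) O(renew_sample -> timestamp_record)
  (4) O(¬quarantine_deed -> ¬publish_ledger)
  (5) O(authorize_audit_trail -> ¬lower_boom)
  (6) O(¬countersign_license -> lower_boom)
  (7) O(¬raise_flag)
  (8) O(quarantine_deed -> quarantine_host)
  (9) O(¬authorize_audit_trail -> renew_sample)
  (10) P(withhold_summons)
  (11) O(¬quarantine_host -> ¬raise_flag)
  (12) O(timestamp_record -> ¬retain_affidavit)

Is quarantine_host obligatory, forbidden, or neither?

Obligatory

Premise 1 is F(¬lower_boom), i.e. O(lower_boom).
Premise 5, O(authorize_audit_trail -> ¬lower_boom), contraposes to O(lower_boom -> ¬authorize_audit_trail); with O(lower_boom) we get O(¬authorize_audit_trail).
With premise 9, O(¬authorize_audit_trail -> renew_sample), the K-axiom yields O(renew_sample).
Applying K to premise 3 (O(renew_sample -> timestamp_record)) and O(renew_sample) yields O(timestamp_record).
Premise 12 is O(timestamp_record -> ¬retain_affidavit); since O(timestamp_record), deontic closure gives O(¬retain_affidavit).
The contrapositive of premise 2 (O(¬quarantine_deed -> retain_affidavit)) is O(¬retain_affidavit -> quarantine_deed), and O(¬retain_affidavit) is already established, so O(quarantine_deed).
With premise 8, O(quarantine_deed -> quarantine_host), the K-axiom yields O(quarantine_host).
Premises 4, 6, 7, 10, 11 do not contribute to this derivation.
Hence quarantine_host is obligatory.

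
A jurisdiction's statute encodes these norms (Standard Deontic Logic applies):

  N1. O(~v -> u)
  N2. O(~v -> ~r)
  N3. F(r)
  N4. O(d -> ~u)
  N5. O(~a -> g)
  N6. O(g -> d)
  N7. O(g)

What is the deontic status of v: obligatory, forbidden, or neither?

Premise 7 states O(g) outright.
With premise 6, O(g -> d), the K-axiom yields O(d).
From O(d) and premise 4, O(d -> ~u), we obtain O(~u).
Premise 1, O(~v -> u), contraposes to O(~u -> v); with O(~u) we get O(v).
Premises 2, 3, 5 do not contribute to this derivation.
Hence v is obligatory.

Obligatory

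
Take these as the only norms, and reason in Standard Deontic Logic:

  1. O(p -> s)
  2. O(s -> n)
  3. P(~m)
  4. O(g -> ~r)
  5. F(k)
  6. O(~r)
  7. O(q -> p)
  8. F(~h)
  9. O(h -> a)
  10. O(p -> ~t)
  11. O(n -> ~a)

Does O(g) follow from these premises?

Premise 4 is O(g -> ~r); even if O(~r) held, inferring O(g) would be affirming the consequent — invalid.
No other premise forces O(g). An ideal world satisfying every premise can still have g false, so O(g) is not derivable.

No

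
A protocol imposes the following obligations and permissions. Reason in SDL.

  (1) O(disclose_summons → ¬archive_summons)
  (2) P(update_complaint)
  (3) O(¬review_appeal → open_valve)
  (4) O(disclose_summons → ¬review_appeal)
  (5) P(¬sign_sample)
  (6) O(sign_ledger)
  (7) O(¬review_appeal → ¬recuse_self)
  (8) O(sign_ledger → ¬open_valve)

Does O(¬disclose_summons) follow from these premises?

From premise 6 we have O(sign_ledger).
Applying K to premise 8 (O(sign_ledger → ¬open_valve)) and O(sign_ledger) yields O(¬open_valve).
The contrapositive of premise 3 (O(¬review_appeal → open_valve)) is O(¬open_valve → review_appeal), and O(¬open_valve) is already established, so O(review_appeal).
Premise 4, O(disclose_summons → ¬review_appeal), contraposes to O(review_appeal → ¬disclose_summons); with O(review_appeal) we get O(¬disclose_summons).
Premises 1, 2, 5, 7 do not contribute to this derivation.
So O(¬disclose_summons) follows.

Yes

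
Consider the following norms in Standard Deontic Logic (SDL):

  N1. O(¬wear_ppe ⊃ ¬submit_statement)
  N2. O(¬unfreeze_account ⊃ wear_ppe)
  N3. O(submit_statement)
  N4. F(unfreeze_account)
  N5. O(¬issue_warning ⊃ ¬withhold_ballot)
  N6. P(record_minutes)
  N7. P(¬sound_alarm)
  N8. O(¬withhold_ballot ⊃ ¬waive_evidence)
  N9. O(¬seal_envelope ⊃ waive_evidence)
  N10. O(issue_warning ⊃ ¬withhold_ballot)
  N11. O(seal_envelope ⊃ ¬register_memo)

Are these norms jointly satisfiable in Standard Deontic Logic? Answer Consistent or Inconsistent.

Consistent

Premise 1 is O(¬wear_ppe ⊃ ¬submit_statement), but O(¬wear_ppe) is not derivable from the premises, so it does not yield O(¬submit_statement).
So O(¬submit_statement) is not derivable, and the apparent clash with O(submit_statement) does not arise.
A world satisfying every obligation exists (e.g. issue_warning=false, record_minutes=false, register_memo=false, seal_envelope=true, sound_alarm=false, submit_statement=true, unfreeze_account=false, waive_evidence=false, wear_ppe=true, withhold_ballot=false); no atom is both obligatory and forbidden, so the set is consistent.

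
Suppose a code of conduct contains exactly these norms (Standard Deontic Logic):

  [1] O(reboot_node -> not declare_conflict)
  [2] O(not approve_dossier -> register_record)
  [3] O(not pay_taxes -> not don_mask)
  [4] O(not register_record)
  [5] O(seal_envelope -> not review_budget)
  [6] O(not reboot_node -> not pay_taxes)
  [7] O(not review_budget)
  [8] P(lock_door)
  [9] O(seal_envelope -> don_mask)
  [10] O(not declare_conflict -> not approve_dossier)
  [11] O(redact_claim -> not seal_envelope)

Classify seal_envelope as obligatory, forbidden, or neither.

Forbidden

Premise 4 states O(not register_record) outright.
The contrapositive of premise 2 (O(not approve_dossier -> register_record)) is O(not register_record -> approve_dossier), and O(not register_record) is already established, so O(approve_dossier).
The contrapositive of premise 10 (O(not declare_conflict -> not approve_dossier)) is O(approve_dossier -> declare_conflict), and O(approve_dossier) is already established, so O(declare_conflict).
Premise 1 is O(reboot_node -> not declare_conflict); contrapositively O(declare_conflict -> not reboot_node). Since O(declare_conflict) holds, K gives O(not reboot_node).
With premise 6, O(not reboot_node -> not pay_taxes), the K-axiom yields O(not pay_taxes).
Premise 3 is O(not pay_taxes -> not don_mask); since O(not pay_taxes), deontic closure gives O(not don_mask).
The contrapositive of premise 9 (O(seal_envelope -> don_mask)) is O(not don_mask -> not seal_envelope), and O(not don_mask) is already established, so O(not seal_envelope).
Premises 5, 7, 8, 11 do not contribute to this derivation.
Thus O(not seal_envelope), which is F(seal_envelope): seal_envelope is forbidden.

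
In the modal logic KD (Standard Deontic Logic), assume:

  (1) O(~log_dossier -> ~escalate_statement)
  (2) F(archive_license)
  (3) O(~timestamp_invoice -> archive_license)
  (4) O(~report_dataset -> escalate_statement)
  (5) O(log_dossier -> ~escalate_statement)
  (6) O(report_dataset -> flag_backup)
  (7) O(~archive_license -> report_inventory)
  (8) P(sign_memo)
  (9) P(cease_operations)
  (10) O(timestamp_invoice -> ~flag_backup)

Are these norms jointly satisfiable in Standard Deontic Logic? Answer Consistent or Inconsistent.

Inconsistent

Premises 1 and 5 are O(~log_dossier -> ~escalate_statement) and O(log_dossier -> ~escalate_statement); every ideal world satisfies ~log_dossier or log_dossier, so in either case ~escalate_statement holds — hence O(~escalate_statement).
Premise 4 is O(~report_dataset -> escalate_statement); contrapositively O(~escalate_statement -> report_dataset). Since O(~escalate_statement) holds, K gives O(report_dataset).
With premise 6, O(report_dataset -> flag_backup), the K-axiom yields O(flag_backup).
Premise 10 is O(timestamp_invoice -> ~flag_backup); contrapositively O(flag_backup -> ~timestamp_invoice). Since O(flag_backup) holds, K gives O(~timestamp_invoice).
With premise 3, O(~timestamp_invoice -> archive_license), the K-axiom yields O(archive_license).
Yet premise 2 is F(archive_license), i.e. O(~archive_license).
We now have both O(archive_license) and O(~archive_license) — archive_license is simultaneously obligatory and forbidden, violating the D-axiom.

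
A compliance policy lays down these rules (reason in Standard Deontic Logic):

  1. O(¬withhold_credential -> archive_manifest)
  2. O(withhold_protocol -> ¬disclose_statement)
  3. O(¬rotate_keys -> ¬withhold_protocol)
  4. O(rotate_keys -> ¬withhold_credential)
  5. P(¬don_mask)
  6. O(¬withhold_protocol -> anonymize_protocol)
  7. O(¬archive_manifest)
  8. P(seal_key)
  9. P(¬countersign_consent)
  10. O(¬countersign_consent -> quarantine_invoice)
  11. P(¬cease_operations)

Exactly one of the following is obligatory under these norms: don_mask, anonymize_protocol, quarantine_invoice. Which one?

anonymize_protocol

Premise 7 states O(¬archive_manifest) outright.
Premise 1 is O(¬withhold_credential -> archive_manifest); contrapositively O(¬archive_manifest -> withhold_credential). Since O(¬archive_manifest) holds, K gives O(withhold_credential).
The contrapositive of premise 4 (O(rotate_keys -> ¬withhold_credential)) is O(withhold_credential -> ¬rotate_keys), and O(withhold_credential) is already established, so O(¬rotate_keys).
From O(¬rotate_keys) and premise 3, O(¬rotate_keys -> ¬withhold_protocol), we obtain O(¬withhold_protocol).
With premise 6, O(¬withhold_protocol -> anonymize_protocol), the K-axiom yields O(anonymize_protocol).
So O(anonymize_protocol) holds — anonymize_protocol is obligatory. None of the other listed options is made obligatory by any chain of premises.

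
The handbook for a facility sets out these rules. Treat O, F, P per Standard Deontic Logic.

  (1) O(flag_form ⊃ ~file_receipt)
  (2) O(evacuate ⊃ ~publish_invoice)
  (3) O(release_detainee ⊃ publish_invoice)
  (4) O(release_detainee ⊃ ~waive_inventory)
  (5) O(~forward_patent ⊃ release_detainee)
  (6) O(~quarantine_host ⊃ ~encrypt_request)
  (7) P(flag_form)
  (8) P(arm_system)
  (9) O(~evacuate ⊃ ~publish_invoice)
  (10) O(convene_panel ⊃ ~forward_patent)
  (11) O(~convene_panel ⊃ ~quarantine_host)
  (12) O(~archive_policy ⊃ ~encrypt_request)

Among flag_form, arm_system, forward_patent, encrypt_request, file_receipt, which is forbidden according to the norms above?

Premises 9 and 2 are O(~evacuate ⊃ ~publish_invoice) and O(evacuate ⊃ ~publish_invoice); every ideal world satisfies ~evacuate or evacuate, so in either case ~publish_invoice holds — hence O(~publish_invoice).
The contrapositive of premise 3 (O(release_detainee ⊃ publish_invoice)) is O(~publish_invoice ⊃ ~release_detainee), and O(~publish_invoice) is already established, so O(~release_detainee).
Premise 5 is O(~forward_patent ⊃ release_detainee); contrapositively O(~release_detainee ⊃ forward_patent). Since O(~release_detainee) holds, K gives O(forward_patent).
Premise 10 is O(convene_panel ⊃ ~forward_patent); contrapositively O(forward_patent ⊃ ~convene_panel). Since O(forward_patent) holds, K gives O(~convene_panel).
From O(~convene_panel) and premise 11, O(~convene_panel ⊃ ~quarantine_host), we obtain O(~quarantine_host).
From O(~quarantine_host) and premise 6, O(~quarantine_host ⊃ ~encrypt_request), we obtain O(~encrypt_request).
So O(~encrypt_request) holds, i.e. encrypt_request is forbidden. None of the other listed options is forbidden under the premises.

encrypt_request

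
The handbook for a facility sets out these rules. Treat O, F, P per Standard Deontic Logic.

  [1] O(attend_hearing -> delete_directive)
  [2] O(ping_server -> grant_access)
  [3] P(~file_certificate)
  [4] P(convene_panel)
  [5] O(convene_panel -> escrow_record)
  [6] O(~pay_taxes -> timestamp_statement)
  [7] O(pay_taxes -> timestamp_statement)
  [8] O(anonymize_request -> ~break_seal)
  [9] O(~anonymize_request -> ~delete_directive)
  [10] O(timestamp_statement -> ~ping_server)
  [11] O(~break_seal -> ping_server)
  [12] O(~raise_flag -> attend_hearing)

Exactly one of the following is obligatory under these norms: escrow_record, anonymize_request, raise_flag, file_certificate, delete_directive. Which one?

raise_flag

Premises 7 and 6 cover both cases: O(pay_taxes -> timestamp_statement) and O(~pay_taxes -> timestamp_statement). Since pay_taxes ∨ ~pay_taxes is a tautology, O(timestamp_statement) follows.
With premise 10, O(timestamp_statement -> ~ping_server), the K-axiom yields O(~ping_server).
The contrapositive of premise 11 (O(~break_seal -> ping_server)) is O(~ping_server -> break_seal), and O(~ping_server) is already established, so O(break_seal).
Premise 8, O(anonymize_request -> ~break_seal), contraposes to O(break_seal -> ~anonymize_request); with O(break_seal) we get O(~anonymize_request).
From O(~anonymize_request) and premise 9, O(~anonymize_request -> ~delete_directive), we obtain O(~delete_directive).
Premise 1 is O(attend_hearing -> delete_directive); contrapositively O(~delete_directive -> ~attend_hearing). Since O(~delete_directive) holds, K gives O(~attend_hearing).
The contrapositive of premise 12 (O(~raise_flag -> attend_hearing)) is O(~attend_hearing -> raise_flag), and O(~attend_hearing) is already established, so O(raise_flag).
So O(raise_flag) holds — raise_flag is obligatory. None of the other listed options is made obligatory by any chain of premises.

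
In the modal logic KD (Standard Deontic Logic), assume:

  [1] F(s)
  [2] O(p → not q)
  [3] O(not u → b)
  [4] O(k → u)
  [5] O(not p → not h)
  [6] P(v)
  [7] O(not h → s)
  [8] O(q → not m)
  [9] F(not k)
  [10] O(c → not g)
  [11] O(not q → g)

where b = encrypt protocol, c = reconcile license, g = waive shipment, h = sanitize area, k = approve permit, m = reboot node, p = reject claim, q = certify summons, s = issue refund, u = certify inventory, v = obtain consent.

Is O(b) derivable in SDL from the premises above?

No

Premise 3 is O(not u → b), but O(not u) is not derivable from the premises, so it does not yield O(b).
No other premise forces O(b). An ideal world satisfying every premise can still have b false, so O(b) is not derivable.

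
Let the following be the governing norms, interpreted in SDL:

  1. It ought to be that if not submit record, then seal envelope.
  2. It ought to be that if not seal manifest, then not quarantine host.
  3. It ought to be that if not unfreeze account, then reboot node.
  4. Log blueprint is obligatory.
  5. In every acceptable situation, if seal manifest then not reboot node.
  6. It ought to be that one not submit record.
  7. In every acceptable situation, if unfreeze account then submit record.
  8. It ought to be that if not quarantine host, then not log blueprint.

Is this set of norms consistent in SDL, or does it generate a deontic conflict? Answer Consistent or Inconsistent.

Premise 4 states O(log_blueprint) outright.
Premise 8 is O(¬quarantine_host → ¬log_blueprint); contrapositively O(log_blueprint → quarantine_host). Since O(log_blueprint) holds, K gives O(quarantine_host).
Premise 2 is O(¬seal_manifest → ¬quarantine_host); contrapositively O(quarantine_host → seal_manifest). Since O(quarantine_host) holds, K gives O(seal_manifest).
With premise 5, O(seal_manifest → ¬reboot_node), the K-axiom yields O(¬reboot_node).
Premise 3, O(¬unfreeze_account → reboot_node), contraposes to O(¬reboot_node → unfreeze_account); with O(¬reboot_node) we get O(unfreeze_account).
Applying K to premise 7 (O(unfreeze_account → submit_record)) and O(unfreeze_account) yields O(submit_record).
However, premise 6 gives O(¬submit_record).
We now have both O(submit_record) and O(¬submit_record) — submit_record is simultaneously obligatory and forbidden, violating the D-axiom.

Inconsistent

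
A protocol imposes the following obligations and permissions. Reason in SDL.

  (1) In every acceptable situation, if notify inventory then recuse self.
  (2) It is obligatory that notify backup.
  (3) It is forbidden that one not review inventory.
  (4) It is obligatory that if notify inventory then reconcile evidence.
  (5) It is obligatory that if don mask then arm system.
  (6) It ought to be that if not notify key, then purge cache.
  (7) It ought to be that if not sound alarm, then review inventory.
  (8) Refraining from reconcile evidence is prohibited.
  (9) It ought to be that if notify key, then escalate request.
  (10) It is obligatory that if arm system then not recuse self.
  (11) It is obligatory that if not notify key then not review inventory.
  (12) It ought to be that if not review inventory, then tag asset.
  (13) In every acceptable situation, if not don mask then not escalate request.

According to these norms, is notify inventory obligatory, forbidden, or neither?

Premise 3 is F(¬review_inventory), i.e. O(review_inventory).
Premise 11, O(¬notify_key → ¬review_inventory), contraposes to O(review_inventory → notify_key); with O(review_inventory) we get O(notify_key).
With premise 9, O(notify_key → escalate_request), the K-axiom yields O(escalate_request).
The contrapositive of premise 13 (O(¬don_mask → ¬escalate_request)) is O(escalate_request → don_mask), and O(escalate_request) is already established, so O(don_mask).
Applying K to premise 5 (O(don_mask → arm_system)) and O(don_mask) yields O(arm_system).
Premise 10 is O(arm_system → ¬recuse_self); since O(arm_system), deontic closure gives O(¬recuse_self).
The contrapositive of premise 1 (O(notify_inventory → recuse_self)) is O(¬recuse_self → ¬notify_inventory), and O(¬recuse_self) is already established, so O(¬notify_inventory).
Premises 2, 4, 6, 7, 8, 12 do not contribute to this derivation.
Thus O(¬notify_inventory), which is F(notify_inventory): notify_inventory is forbidden.

Forbidden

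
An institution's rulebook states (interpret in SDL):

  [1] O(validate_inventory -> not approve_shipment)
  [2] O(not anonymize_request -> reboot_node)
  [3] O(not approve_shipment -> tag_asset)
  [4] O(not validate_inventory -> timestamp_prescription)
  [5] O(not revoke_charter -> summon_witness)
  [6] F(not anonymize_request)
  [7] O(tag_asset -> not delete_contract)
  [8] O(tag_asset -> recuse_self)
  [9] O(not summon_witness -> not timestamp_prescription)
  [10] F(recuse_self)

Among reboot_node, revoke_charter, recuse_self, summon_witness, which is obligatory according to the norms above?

summon_witness

Premise 10, F(recuse_self), is equivalent to O(not recuse_self).
Premise 8, O(tag_asset -> recuse_self), contraposes to O(not recuse_self -> not tag_asset); with O(not recuse_self) we get O(not tag_asset).
The contrapositive of premise 3 (O(not approve_shipment -> tag_asset)) is O(not tag_asset -> approve_shipment), and O(not tag_asset) is already established, so O(approve_shipment).
The contrapositive of premise 1 (O(validate_inventory -> not approve_shipment)) is O(approve_shipment -> not validate_inventory), and O(approve_shipment) is already established, so O(not validate_inventory).
From O(not validate_inventory) and premise 4, O(not validate_inventory -> timestamp_prescription), we obtain O(timestamp_prescription).
Premise 9 is O(not summon_witness -> not timestamp_prescription); contrapositively O(timestamp_prescription -> summon_witness). Since O(timestamp_prescription) holds, K gives O(summon_witness).
So O(summon_witness) holds — summon_witness is obligatory. None of the other listed options is made obligatory by any chain of premises.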